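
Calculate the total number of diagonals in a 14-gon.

Total line segments between 14 vertices = C(14,2) = 91.
Subtract the 14 sides: 91 - 14 = 77 diagonals.

77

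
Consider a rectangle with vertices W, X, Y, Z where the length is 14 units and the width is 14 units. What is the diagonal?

d = sqrt(14^2 + 14^2) = sqrt(392) = 14*sqrt(2)

14*sqrt(2)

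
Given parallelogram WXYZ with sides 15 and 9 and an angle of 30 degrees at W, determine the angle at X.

Opposite sides of a parallelogram are parallel, so consecutive angles form co-interior angles on a transversal.
Co-interior angles sum to 180°, giving angle X = 180 - 30 = 150 degrees.

150 degrees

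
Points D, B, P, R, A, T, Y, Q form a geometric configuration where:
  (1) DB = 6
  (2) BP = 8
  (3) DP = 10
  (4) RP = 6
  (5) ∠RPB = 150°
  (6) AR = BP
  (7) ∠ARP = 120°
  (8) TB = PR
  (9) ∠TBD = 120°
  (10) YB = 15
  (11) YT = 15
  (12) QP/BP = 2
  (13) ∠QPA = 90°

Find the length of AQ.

From the given relations: AR = BP = 8; QP = 2·BP = 2·8 = 16.
Step 1: By the law of cosines on triangle PRA: PA² = 6² + 8² − 2·6·8·cos(120°) = 148, so PA = 2·√37.
Step 2: By the law of cosines on triangle APQ: AQ² = (2·√37)² + 16² − 2·2·√37·16·cos(90°) = 404, so AQ = 2·√101.

Therefore, the length of AQ = 2·√101.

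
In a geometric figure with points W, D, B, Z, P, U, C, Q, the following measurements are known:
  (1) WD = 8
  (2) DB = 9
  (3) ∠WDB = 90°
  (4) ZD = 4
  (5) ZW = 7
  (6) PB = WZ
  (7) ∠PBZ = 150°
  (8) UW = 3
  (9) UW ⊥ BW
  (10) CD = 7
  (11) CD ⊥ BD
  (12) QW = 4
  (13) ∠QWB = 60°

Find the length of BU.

Step 1: By the law of cosines on triangle BDW: BW² = 9² + 8² − 2·9·8·cos(90°) = 145, so BW = √145.
Step 2: By the law of cosines on triangle BWU: BU² = √145² + 3² − 2·√145·3·cos(90°) = 154, so BU = √154.

Therefore, the length of BU = √154.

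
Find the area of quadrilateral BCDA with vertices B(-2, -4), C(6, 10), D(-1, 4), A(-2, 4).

The Shoelace formula works by pairing each vertex with the next (cycling back to the first).
For each pair, compute x_i*y_(i+1) - x_(i+1)*y_i:
  (-2*10 - 6*-4) = 4
  (6*4 - -1*10) = 34
  (-1*4 - -2*4) = 4
  (-2*-4 - -2*4) = 16
Taking half the absolute value of the total: Area = (1/2)(58) = 29.

29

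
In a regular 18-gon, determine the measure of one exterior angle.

Each exterior angle of a regular n-gon is 360 / n.
For n = 18: 360 / 18 = 20 degrees.

20 degrees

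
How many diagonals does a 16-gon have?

Each of the 16 vertices connects to 13 non-adjacent vertices via diagonals.
Total connections = 16 × 13 = 208, but each diagonal is counted twice.
Number of diagonals = 208 / 2 = 104.

104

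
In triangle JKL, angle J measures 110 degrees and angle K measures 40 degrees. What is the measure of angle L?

Let angle L = x. Then 110 + 40 + x = 180.
x = 180 - 150 = 30 degrees.

30 degrees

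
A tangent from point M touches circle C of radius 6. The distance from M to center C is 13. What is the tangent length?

The tangent, radius, and line from the external point to the center form a right triangle.
The right angle is where the tangent meets the radius.
By the Pythagorean theorem: tangent² + 6² = 13²
tangent² = 169 - 36 = 133
tangent = sqrt(133)

sqrt(133)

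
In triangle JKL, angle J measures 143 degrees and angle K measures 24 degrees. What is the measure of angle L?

The interior angles sum to 180°: angle L = 180 - 143 - 24 = 13°.
The triangle is obtuse (angles 143°, 24°, 13°).

13 degrees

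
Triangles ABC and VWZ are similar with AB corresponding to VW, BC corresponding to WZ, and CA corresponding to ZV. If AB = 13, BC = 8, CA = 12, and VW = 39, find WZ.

Since the triangles are similar, the ratio of corresponding sides is constant.
Scale factor k = VW / AB = 39 / 13 = 3
WZ = k * BC = 3 * 8 = 24

24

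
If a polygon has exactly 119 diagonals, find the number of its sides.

Using d = n(n - 3)/2, we solve 119 = n(n - 3)/2.
So n(n - 3) = 238.
Testing n = 17: 17 * 14 = 238 = 238. Correct.
The polygon has 17 sides.

17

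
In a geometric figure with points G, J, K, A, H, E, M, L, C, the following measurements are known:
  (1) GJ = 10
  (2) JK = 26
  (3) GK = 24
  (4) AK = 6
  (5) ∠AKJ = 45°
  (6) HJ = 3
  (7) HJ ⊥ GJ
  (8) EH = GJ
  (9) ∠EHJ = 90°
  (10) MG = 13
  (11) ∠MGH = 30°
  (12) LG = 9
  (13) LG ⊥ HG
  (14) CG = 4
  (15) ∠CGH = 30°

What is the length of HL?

Step 1: By the law of cosines on triangle GJH: GH² = 10² + 3² − 2·10·3·cos(90°) = 109, so GH = √109.
Step 2: By the law of cosines on triangle HGL: HL² = √109² + 9² − 2·√109·9·cos(90°) = 190, so HL = √190.

Therefore, the length of HL = √190.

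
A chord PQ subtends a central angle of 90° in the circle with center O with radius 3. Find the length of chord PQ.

Drop a perpendicular from the center to the chord, bisecting both the chord and the central angle.
Each half-chord = r sin(θ/2) = 3 sin(45°).
The full chord = 2 × 3 × sin(45°) = 3*sqrt(2).

3*sqrt(2)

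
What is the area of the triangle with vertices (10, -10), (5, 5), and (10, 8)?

Shoelace: Area = (1/2)|10(5-8) + 5(8--10) + 10(-10-5)| = (1/2)(90) = 45

45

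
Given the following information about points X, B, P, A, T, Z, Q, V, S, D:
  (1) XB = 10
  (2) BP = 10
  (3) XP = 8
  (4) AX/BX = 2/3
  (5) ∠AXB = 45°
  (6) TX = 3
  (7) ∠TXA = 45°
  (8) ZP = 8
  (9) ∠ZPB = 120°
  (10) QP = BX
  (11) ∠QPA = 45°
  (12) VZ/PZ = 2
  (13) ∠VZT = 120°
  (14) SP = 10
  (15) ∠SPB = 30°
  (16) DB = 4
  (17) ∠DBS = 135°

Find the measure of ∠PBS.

Step 1: By the law of cosines on triangle BPS: BS² = 10² + 10² − 2·10·10·cos(30°) = 26.79, so BS ≈ 5.18.
Step 2: By the inverse law of cosines on triangle PBS: cos(∠PBS) = (10² + 5.18² − 10²) / (2·10·5.18) = 26.79/103.53 = 0.2588, so ∠PBS = 75°.

Therefore, the measure of angle ∠PBS = 75°.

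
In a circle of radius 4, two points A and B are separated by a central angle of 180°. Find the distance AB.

Drop a perpendicular from the center to the chord, bisecting both the chord and the central angle.
Each half-chord = r sin(θ/2) = 4 sin(90°).
The full chord = 2 × 4 × sin(90°) = 8.

8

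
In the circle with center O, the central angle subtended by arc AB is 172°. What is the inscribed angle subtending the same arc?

By the inscribed angle theorem, the inscribed angle is half the central angle.
Inscribed angle = 172° / 2 = 86°

86°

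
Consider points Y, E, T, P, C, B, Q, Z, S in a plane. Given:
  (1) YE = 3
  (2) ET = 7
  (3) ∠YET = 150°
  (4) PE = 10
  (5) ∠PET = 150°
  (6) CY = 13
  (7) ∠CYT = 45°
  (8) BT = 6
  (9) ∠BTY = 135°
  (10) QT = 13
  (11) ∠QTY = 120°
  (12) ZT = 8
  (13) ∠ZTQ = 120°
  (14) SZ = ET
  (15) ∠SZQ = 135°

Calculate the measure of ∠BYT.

Step 1: By the law of cosines on triangle YET: YT² = 3² + 7² − 2·3·7·cos(150°) = 94.37, so YT ≈ 9.71.
Step 2: By the law of cosines on triangle YTB: YB² = 9.71² + 6² − 2·9.71·6·cos(135°) = 212.8, so YB ≈ 14.59.
Step 3: By the inverse law of cosines on triangle BYT: cos(∠BYT) = (14.59² + 9.71² − 6²) / (2·14.59·9.71) = 271.18/283.43 = 0.9568, so ∠BYT = 16.91°.

Therefore, the measure of angle ∠BYT = 16.91°.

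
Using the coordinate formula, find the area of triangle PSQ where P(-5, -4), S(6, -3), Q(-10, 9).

Shoelace: Area = (1/2)|-5(-3-9) + 6(9--4) + -10(-4--3)| = (1/2)(148) = 74

74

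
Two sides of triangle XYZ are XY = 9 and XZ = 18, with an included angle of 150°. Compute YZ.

By the law of cosines: YZ^2 = XY^2 + XZ^2 - 2*XY*XZ*cos(X)
YZ^2 = 9^2 + 18^2 - 2*9*18*cos(150°)
YZ^2 = 81 + 324 - 324*(-sqrt(3)/2)
YZ^2 = 162*sqrt(3) + 405
YZ = 9*sqrt(2*sqrt(3) + 5)

9*sqrt(2*sqrt(3) + 5)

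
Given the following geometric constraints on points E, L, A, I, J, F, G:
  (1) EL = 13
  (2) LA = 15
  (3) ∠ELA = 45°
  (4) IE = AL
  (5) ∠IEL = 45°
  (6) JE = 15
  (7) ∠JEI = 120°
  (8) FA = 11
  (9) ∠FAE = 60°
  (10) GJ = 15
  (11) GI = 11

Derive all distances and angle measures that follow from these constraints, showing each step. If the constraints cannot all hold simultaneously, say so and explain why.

The constraints are consistent.

From the given relations:
  IE = AL = 15

Step 1: From EL = 13, LA = 15, and ∠ELA = 45°, by the law of cosines:
  EA² = EL² + LA² - 2·EL·LA·cos(45°) = 169 + 225 - 275.8 = 118.2
  EA ≈ 10.87

Step 2: From LE = 13, EI = 15, and ∠LEI = 45°, by the law of cosines:
  LI² = LE² + EI² - 2·LE·EI·cos(45°) = 169 + 225 - 275.8 = 118.2
  LI ≈ 10.87

Step 3: From IE = 15, EJ = 15, and ∠IEJ = 120°, by the law of cosines:
  IJ² = IE² + EJ² - 2·IE·EJ·cos(120°) = 225 + 225 + 225 = 675
  IJ = 15·√3

Step 4: From EA = 10.87, AF = 11, and ∠EAF = 60°, by the law of cosines:
  EF² = EA² + AF² - 2·EA·AF·cos(60°) = 118.2 + 121 - 119.6 = 119.6
  EF ≈ 10.94

Step 5: From EA = 10.87, EL = 13, AL = 15, by the inverse law of cosines:
  cos(∠AEL) = (EA² + EL² - AL²) / (2·EA·EL)
  ∠AEL = 77.28°

Step 6: From LE = 13, LI = 10.87, EI = 15, by the inverse law of cosines:
  cos(∠ELI) = (LE² + LI² - EI²) / (2·LE·LI)
  ∠ELI = 77.28°

Step 7: From AE = 10.87, AL = 15, EL = 13, by the inverse law of cosines:
  cos(∠EAL) = (AE² + AL² - EL²) / (2·AE·AL)
  ∠EAL = 57.72°

Step 8: From IE = 15, IJ = 15·√3, EJ = 15, by the inverse law of cosines:
  cos(∠EIJ) = (IE² + IJ² - EJ²) / (2·IE·IJ)
  ∠EIJ = 30°

Step 9: From IE = 15, IL = 10.87, EL = 13, by the inverse law of cosines:
  cos(∠EIL) = (IE² + IL² - EL²) / (2·IE·IL)
  ∠EIL = 57.72°

Step 10: From IG = 11, IJ = 15·√3, GJ = 15, by the inverse law of cosines:
  cos(∠GIJ) = (IG² + IJ² - GJ²) / (2·IG·IJ)
  ∠GIJ = 2.57°

Step 11: From JE = 15, JI = 15·√3, EI = 15, by the inverse law of cosines:
  cos(∠EJI) = (JE² + JI² - EI²) / (2·JE·JI)
  ∠EJI = 30°

Step 12: From JG = 15, JI = 15·√3, GI = 11, by the inverse law of cosines:
  cos(∠GJI) = (JG² + JI² - GI²) / (2·JG·JI)
  ∠GJI = 1.89°

Step 13: From GI = 11, GJ = 15, IJ = 15·√3, by the inverse law of cosines:
  cos(∠IGJ) = (GI² + GJ² - IJ²) / (2·GI·GJ)
  ∠IGJ = 175.54°

Step 14: From EA = 10.87, EF = 10.94, AF = 11, by the inverse law of cosines:
  cos(∠AEF) = (EA² + EF² - AF²) / (2·EA·EF)
  ∠AEF = 60.57°

Step 15: From FA = 11, FE = 10.94, AE = 10.87, by the inverse law of cosines:
  cos(∠AFE) = (FA² + FE² - AE²) / (2·FA·FE)
  ∠AFE = 59.43°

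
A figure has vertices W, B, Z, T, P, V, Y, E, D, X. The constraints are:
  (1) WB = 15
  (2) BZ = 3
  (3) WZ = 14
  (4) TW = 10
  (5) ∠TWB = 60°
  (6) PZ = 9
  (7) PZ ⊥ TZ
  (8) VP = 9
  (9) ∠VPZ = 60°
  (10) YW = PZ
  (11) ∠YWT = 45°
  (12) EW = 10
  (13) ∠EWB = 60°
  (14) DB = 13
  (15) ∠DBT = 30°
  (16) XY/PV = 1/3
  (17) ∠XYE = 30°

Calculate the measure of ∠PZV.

Step 1: By the law of cosines on triangle ZPV: ZV² = 9² + 9² − 2·9·9·cos(60°) = 81, so ZV = 9.
Step 2: By the inverse law of cosines on triangle PZV: cos(∠PZV) = (9² + 9² − 9²) / (2·9·9) = 81/162 = 0.5, so ∠PZV = 60°.

Therefore, the measure of angle ∠PZV = 60°.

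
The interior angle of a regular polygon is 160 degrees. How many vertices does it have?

Each interior angle of a regular n-gon is (n - 2) * 180 / n.
Setting this equal to 160:
(n - 2) * 180 / n = 160
Each exterior angle = 180 - 160 = 20 degrees.
Since exterior angles sum to 360: n = 360 / 20 = 18.

18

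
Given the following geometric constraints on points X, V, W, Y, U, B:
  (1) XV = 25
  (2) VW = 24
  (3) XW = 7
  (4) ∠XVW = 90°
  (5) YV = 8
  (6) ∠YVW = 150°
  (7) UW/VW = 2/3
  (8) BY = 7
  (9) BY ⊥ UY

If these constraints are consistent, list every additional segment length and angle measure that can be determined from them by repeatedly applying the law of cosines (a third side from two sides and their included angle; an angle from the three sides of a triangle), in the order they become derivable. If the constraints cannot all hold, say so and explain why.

These constraints are not satisfiable: (1), (2) and (3) fix all three sides of triangle XVW, so by the law of cosines cos(∠XVW) = (25² + 24² − 7²) / (2·25·24) = 0.9600, i.e. ∠XVW ≈ 16.26°, which contradicts (4) ∠XVW = 90°. No planar figure meets all of them, so nothing further can be derived.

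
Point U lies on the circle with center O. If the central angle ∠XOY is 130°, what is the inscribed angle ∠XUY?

An inscribed angle intercepts an arc from a point on the circle, while the central angle intercepts the same arc from the center.
The inscribed angle is always half the central angle: 130° / 2 = 65°.

65°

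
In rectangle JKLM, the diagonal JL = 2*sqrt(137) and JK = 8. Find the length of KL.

The diagonal of a rectangle forms a right triangle with the two sides.
Rearranging the Pythagorean theorem: missing side = sqrt(d^2 - known^2).
= sqrt(548 - 64) = sqrt(484) = 22.

22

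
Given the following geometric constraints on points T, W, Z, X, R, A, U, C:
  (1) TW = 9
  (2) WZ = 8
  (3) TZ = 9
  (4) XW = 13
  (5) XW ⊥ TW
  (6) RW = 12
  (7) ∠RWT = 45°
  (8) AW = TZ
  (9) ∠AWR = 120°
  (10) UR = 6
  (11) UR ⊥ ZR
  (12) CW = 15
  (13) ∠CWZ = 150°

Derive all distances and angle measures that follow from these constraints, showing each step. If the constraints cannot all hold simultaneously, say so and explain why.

The constraints are consistent.

From the given relations:
  AW = TZ = 9

Step 1: From TW = 9, WX = 13, and ∠TWX = 90°, by the law of cosines:
  TX² = TW² + WX² - 2·TW·WX·cos(90°) = 81 + 169 - 0 = 250
  TX = 5·√10

Step 2: From TW = 9, WR = 12, and ∠TWR = 45°, by the law of cosines:
  TR² = TW² + WR² - 2·TW·WR·cos(45°) = 81 + 144 - 152.7 = 72.26
  TR ≈ 8.5

Step 3: From ZW = 8, WC = 15, and ∠ZWC = 150°, by the law of cosines:
  ZC² = ZW² + WC² - 2·ZW·WC·cos(150°) = 64 + 225 + 207.8 = 496.8
  ZC ≈ 22.29

Step 4: From RW = 12, WA = 9, and ∠RWA = 120°, by the law of cosines:
  RA² = RW² + WA² - 2·RW·WA·cos(120°) = 144 + 81 + 108 = 333
  RA = 3·√37

Step 5: From TW = 9, TZ = 9, WZ = 8, by the inverse law of cosines:
  cos(∠WTZ) = (TW² + TZ² - WZ²) / (2·TW·TZ)
  ∠WTZ = 52.78°

Step 6: From WT = 9, WZ = 8, TZ = 9, by the inverse law of cosines:
  cos(∠TWZ) = (WT² + WZ² - TZ²) / (2·WT·WZ)
  ∠TWZ = 63.61°

Step 7: From ZT = 9, ZW = 8, TW = 9, by the inverse law of cosines:
  cos(∠TZW) = (ZT² + ZW² - TW²) / (2·ZT·ZW)
  ∠TZW = 63.61°

Step 8: From TR = 8.5, TW = 9, RW = 12, by the inverse law of cosines:
  cos(∠RTW) = (TR² + TW² - RW²) / (2·TR·TW)
  ∠RTW = 86.53°

Step 9: From TW = 9, TX = 5·√10, WX = 13, by the inverse law of cosines:
  cos(∠WTX) = (TW² + TX² - WX²) / (2·TW·TX)
  ∠WTX = 55.3°

Step 10: From ZC = 22.29, ZW = 8, CW = 15, by the inverse law of cosines:
  cos(∠CZW) = (ZC² + ZW² - CW²) / (2·ZC·ZW)
  ∠CZW = 19.66°

Step 11: From XT = 5·√10, XW = 13, TW = 9, by the inverse law of cosines:
  cos(∠TXW) = (XT² + XW² - TW²) / (2·XT·XW)
  ∠TXW = 34.7°

Step 12: From RA = 3·√37, RW = 12, AW = 9, by the inverse law of cosines:
  cos(∠ARW) = (RA² + RW² - AW²) / (2·RA·RW)
  ∠ARW = 25.28°

Step 13: From RT = 8.5, RW = 12, TW = 9, by the inverse law of cosines:
  cos(∠TRW) = (RT² + RW² - TW²) / (2·RT·RW)
  ∠TRW = 48.47°

Step 14: From AR = 3·√37, AW = 9, RW = 12, by the inverse law of cosines:
  cos(∠RAW) = (AR² + AW² - RW²) / (2·AR·AW)
  ∠RAW = 34.72°

Step 15: From CW = 15, CZ = 22.29, WZ = 8, by the inverse law of cosines:
  cos(∠WCZ) = (CW² + CZ² - WZ²) / (2·CW·CZ)
  ∠WCZ = 10.34°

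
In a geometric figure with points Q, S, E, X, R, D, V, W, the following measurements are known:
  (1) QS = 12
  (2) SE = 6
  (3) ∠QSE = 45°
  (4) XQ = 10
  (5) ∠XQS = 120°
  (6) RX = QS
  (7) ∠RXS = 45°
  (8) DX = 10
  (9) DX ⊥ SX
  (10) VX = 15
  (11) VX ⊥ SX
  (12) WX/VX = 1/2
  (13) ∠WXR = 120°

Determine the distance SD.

Step 1: By the law of cosines on triangle SQX: SX² = 12² + 10² − 2·12·10·cos(120°) = 364, so SX = 2·√91.
Step 2: By the law of cosines on triangle SXD: SD² = (2·√91)² + 10² − 2·2·√91·10·cos(90°) = 464, so SD = 4·√29.

Therefore, the length of SD = 4·√29.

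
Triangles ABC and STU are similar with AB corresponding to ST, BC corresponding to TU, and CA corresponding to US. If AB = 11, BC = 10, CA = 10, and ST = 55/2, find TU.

Since the triangles are similar, the ratio of corresponding sides is constant.
Scale factor k = ST / AB = 55/2 / 11 = 5/2
TU = k * BC = 5/2 * 10 = 25

25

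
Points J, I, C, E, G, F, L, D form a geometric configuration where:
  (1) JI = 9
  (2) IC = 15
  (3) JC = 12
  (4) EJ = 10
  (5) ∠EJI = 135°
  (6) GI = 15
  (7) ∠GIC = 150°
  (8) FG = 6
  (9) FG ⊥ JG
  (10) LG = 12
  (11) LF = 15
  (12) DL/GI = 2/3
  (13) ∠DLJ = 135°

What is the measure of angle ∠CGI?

Step 1: By the law of cosines on triangle GIC: GC² = 15² + 15² − 2·15·15·cos(150°) = 839.71, so GC ≈ 28.98.
Step 2: By the inverse law of cosines on triangle CGI: cos(∠CGI) = (28.98² + 15² − 15²) / (2·28.98·15) = 839.71/869.33 = 0.9659, so ∠CGI = 15°.

Therefore, the measure of angle ∠CGI = 15°.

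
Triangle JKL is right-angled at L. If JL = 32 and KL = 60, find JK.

By the Pythagorean theorem: JK^2 = JL^2 + KL^2
JK^2 = 32^2 + 60^2 = 1024 + 3600 = 4624
JK = sqrt(4624) = 68

68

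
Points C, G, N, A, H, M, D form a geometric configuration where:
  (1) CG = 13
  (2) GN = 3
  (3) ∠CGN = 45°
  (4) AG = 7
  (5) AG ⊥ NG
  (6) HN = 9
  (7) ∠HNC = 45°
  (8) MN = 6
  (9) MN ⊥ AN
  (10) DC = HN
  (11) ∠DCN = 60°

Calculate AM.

Step 1: By the law of cosines on triangle NGA: NA² = 3² + 7² − 2·3·7·cos(90°) = 58, so NA = √58.
Step 2: By the law of cosines on triangle ANM: AM² = √58² + 6² − 2·√58·6·cos(90°) = 94, so AM = √94.

Therefore, the length of AM = √94.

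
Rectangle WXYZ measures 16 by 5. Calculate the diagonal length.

d = sqrt(16^2 + 5^2) = sqrt(281)

sqrt(281)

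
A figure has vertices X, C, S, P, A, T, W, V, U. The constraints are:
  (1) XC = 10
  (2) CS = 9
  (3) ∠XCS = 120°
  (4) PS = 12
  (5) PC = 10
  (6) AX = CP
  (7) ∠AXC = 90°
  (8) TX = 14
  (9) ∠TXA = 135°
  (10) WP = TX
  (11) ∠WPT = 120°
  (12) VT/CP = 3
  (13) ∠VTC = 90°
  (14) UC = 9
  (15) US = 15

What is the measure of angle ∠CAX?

From the given relations: AX = CP = 10.
Step 1: By the law of cosines on triangle AXC: AC² = 10² + 10² − 2·10·10·cos(90°) = 200, so AC = 10·√2.
Step 2: By the inverse law of cosines on triangle CAX: cos(∠CAX) = ((10·√2)² + 10² − 10²) / (2·10·√2·10) = 200/282.84 = 0.7071, so ∠CAX = 45°.

Therefore, the measure of angle ∠CAX = 45°.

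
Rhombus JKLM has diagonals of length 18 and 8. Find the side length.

The diagonals of a rhombus bisect each other at right angles.
Half-diagonals: 18/2 = 9 and 8/2 = 4
side = sqrt(9^2 + 4^2)
side = sqrt(81 + 16)
side = sqrt(97)

sqrt(97)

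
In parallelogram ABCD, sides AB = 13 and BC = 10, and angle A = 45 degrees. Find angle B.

Opposite sides of a parallelogram are parallel, so consecutive angles form co-interior angles on a transversal.
Co-interior angles sum to 180°, giving angle B = 180 - 45 = 135 degrees.

135 degrees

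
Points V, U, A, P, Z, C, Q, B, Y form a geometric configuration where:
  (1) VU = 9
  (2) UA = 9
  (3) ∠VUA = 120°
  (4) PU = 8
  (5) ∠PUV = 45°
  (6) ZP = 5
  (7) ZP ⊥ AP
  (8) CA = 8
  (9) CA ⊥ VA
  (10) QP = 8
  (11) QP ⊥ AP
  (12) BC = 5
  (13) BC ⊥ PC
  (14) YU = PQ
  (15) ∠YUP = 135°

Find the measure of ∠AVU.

Step 1: By the law of cosines on triangle VUA: VA² = 9² + 9² − 2·9·9·cos(120°) = 243, so VA = 9·√3.
Step 2: By the inverse law of cosines on triangle AVU: cos(∠AVU) = ((9·√3)² + 9² − 9²) / (2·9·√3·9) = 243/280.59 = 0.866, so ∠AVU = 30°.

Therefore, the measure of angle ∠AVU = 30°.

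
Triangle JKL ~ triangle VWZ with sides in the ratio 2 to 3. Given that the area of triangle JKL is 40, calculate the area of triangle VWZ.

Area ratio = (2/3)^2 = 4/9. Area of VWZ = 40 * 9/4 = 90.

90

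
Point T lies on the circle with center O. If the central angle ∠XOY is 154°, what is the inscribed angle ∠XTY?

An inscribed angle intercepts an arc from a point on the circle, while the central angle intercepts the same arc from the center.
The inscribed angle is always half the central angle: 154° / 2 = 77°.

77°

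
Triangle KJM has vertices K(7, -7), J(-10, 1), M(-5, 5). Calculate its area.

Shoelace: Area = (1/2)|7(1-5) + -10(5--7) + -5(-7-1)| = (1/2)(108) = 54

54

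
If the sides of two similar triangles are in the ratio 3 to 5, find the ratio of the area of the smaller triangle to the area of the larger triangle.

The ratio of areas of similar triangles equals the square of the side ratio.
Side ratio = 3:5
Area ratio = (3/5)^2 = 9/25 = 9:25

9:25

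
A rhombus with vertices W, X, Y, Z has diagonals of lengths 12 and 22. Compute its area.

Area = (12 * 22) / 2 = 264 / 2 = 132

132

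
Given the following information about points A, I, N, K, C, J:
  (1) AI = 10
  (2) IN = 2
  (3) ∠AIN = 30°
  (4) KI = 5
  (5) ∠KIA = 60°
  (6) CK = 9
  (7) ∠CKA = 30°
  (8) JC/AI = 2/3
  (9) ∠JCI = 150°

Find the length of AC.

Step 1: By the law of cosines on triangle AIK: AK² = 10² + 5² − 2·10·5·cos(60°) = 75, so AK = 5·√3.
Step 2: By the law of cosines on triangle AKC: AC² = (5·√3)² + 9² − 2·5·√3·9·cos(30°) = 21, so AC = √21.

Therefore, the length of AC = √21.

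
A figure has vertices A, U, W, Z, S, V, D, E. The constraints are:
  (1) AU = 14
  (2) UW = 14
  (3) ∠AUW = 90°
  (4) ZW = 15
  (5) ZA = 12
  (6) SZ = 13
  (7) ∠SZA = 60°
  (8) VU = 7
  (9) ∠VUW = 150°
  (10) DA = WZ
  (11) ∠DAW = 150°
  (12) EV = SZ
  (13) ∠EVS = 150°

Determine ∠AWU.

Step 1: By the law of cosines on triangle WUA: WA² = 14² + 14² − 2·14·14·cos(90°) = 392, so WA = 14·√2.
Step 2: By the inverse law of cosines on triangle AWU: cos(∠AWU) = ((14·√2)² + 14² − 14²) / (2·14·√2·14) = 392/554.37 = 0.7071, so ∠AWU = 45°.

Therefore, the measure of angle ∠AWU = 45°.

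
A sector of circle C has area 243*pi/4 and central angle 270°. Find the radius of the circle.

r² = 360 × 243*pi/4 / (π × 270) = 81, so r = 9.

9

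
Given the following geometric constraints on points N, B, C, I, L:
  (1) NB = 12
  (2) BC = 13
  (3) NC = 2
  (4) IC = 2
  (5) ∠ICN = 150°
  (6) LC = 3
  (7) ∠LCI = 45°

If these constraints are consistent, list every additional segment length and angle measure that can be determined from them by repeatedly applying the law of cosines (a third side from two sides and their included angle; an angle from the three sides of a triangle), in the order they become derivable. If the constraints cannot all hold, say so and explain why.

The constraints are consistent. Derivable facts, in order:
After 1 step:
- IL ≈ 2.12
- NI ≈ 3.86
- ∠BCN = 56.1°
- ∠BNC = 115.94°
- ∠CBN = 7.95°
After 2 steps:
- ∠CIL = 93.27°
- ∠CIN = 15°
- ∠CLI = 41.73°
- ∠CNI = 15°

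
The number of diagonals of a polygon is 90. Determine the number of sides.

Using d = n(n - 3)/2, we solve 90 = n(n - 3)/2.
So n(n - 3) = 180.
Testing n = 15: 15 * 12 = 180 = 180. Correct.
The polygon has 15 sides.

15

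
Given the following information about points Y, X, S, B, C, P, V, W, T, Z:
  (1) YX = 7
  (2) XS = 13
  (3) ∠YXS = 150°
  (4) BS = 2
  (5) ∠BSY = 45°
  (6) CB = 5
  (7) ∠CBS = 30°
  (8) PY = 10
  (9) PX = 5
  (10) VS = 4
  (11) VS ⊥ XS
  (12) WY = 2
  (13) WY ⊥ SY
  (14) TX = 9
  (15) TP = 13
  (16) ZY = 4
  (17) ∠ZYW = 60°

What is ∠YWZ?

Step 1: By the law of cosines on triangle WYZ: WZ² = 2² + 4² − 2·2·4·cos(60°) = 12, so WZ = 2·√3.
Step 2: By the inverse law of cosines on triangle YWZ: cos(∠YWZ) = (2² + (2·√3)² − 4²) / (2·2·2·√3) = 0/13.86 = 0, so ∠YWZ = 90°.

Therefore, the measure of angle ∠YWZ = 90°.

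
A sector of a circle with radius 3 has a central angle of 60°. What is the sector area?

The full circle has area πr² = π(3)² = 9*pi.
The sector covers 60° out of 360°, a fraction of 1/6.
Sector area = 9*pi × 1/6 = 3*pi/2.

3*pi/2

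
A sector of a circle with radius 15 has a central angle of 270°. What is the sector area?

Sector area = πr² × θ/360
= π × 15² × 3/4
= π × 225 × 3/4
= 675*pi/4

675*pi/4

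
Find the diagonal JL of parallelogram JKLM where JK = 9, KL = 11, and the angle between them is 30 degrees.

Law of cosines: d^2 = 9^2 + 11^2 - 2(9)(11)cos(30°) = 202 - 99*sqrt(3), so d = sqrt(202 - 99*sqrt(3)).

sqrt(202 - 99*sqrt(3))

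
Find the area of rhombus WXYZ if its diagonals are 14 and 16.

The diagonals of a rhombus divide it into four right triangles.
Each triangle has legs 14/ 2 = 7 and 16/2 = 8, so each has area (1/2)*7*8 = 28.
Four such triangles give total area = (d1 * d2) / 2 = 112.

112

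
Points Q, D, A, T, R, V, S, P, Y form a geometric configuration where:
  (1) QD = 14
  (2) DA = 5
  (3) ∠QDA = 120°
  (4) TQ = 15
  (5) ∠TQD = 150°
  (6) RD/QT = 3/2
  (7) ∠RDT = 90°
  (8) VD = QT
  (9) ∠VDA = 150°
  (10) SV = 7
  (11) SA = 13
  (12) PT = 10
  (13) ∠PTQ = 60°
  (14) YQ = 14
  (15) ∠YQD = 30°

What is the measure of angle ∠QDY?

Step 1: By the law of cosines on triangle DQY: DY² = 14² + 14² − 2·14·14·cos(30°) = 52.52, so DY ≈ 7.25.
Step 2: By the inverse law of cosines on triangle QDY: cos(∠QDY) = (14² + 7.25² − 14²) / (2·14·7.25) = 52.52/202.91 = 0.2588, so ∠QDY = 75°.

Therefore, the measure of angle ∠QDY = 75°.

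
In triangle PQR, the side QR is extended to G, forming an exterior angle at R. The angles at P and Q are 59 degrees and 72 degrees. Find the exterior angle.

By the exterior angle theorem, an exterior angle of a triangle equals the sum of the two remote interior angles.
Exterior angle = angle P + angle Q
Exterior angle = 59 + 72 = 131 degrees

131 degrees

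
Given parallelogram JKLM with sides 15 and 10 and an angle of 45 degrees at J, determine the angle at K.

Consecutive angles are supplementary: angle K = 180 - 45 = 135 degrees.

135 degrees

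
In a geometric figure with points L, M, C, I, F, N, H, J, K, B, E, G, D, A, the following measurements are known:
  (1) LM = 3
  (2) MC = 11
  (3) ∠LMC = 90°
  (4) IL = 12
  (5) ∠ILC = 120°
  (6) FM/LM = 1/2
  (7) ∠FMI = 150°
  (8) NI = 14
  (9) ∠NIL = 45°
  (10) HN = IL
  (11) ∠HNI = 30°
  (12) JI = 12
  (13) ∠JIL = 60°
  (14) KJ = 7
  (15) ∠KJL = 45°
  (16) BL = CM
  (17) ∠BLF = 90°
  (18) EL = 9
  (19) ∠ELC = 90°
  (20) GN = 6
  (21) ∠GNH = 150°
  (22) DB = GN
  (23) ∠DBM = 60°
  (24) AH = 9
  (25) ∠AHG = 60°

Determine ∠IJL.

Step 1: By the law of cosines on triangle JIL: JL² = 12² + 12² − 2·12·12·cos(60°) = 144, so JL = 12.
Step 2: By the inverse law of cosines on triangle IJL: cos(∠IJL) = (12² + 12² − 12²) / (2·12·12) = 144/288 = 0.5, so ∠IJL = 60°.

Therefore, the measure of angle ∠IJL = 60°.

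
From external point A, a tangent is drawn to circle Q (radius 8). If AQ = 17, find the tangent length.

Let T be the point of tangency. Then QT ⊥ AT (radius ⊥ tangent).
In right triangle QTA: QA² = QT² + AT²
17² = 8² + AT²
AT² = 225, AT = 15

15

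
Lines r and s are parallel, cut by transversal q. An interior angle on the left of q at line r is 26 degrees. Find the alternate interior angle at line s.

Alternate interior angles are equal: 26 degrees.

26 degrees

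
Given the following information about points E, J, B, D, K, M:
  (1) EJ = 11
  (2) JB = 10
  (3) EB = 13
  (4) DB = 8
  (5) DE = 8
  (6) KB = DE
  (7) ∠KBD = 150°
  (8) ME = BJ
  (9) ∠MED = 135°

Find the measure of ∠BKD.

From the given relations: KB = DE = 8.
Step 1: By the law of cosines on triangle KBD: KD² = 8² + 8² − 2·8·8·cos(150°) = 238.85, so KD ≈ 15.45.
Step 2: By the inverse law of cosines on triangle BKD: cos(∠BKD) = (8² + 15.45² − 8²) / (2·8·15.45) = 238.85/247.28 = 0.9659, so ∠BKD = 15°.

Therefore, the measure of angle ∠BKD = 15°.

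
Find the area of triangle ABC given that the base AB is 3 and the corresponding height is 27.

Area = (1/2) * base * height
Area = (1/2) * 3 * 27
Area = 81/2

81/2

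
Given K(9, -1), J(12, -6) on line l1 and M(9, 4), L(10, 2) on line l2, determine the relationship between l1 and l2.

Slope of line 1: m1 = (-6 - -1)/(12 - 9) = -5/3 = -5/3
Slope of line 2: m2 = (2 - 4)/(10 - 9) = -2/1 = -2
m1 != m2 (-5/3 != -2), so not parallel.
m1 * m2 = (-5/3) * (-2) = 10/3 != -1, so not perpendicular.
The lines are neither parallel nor perpendicular.

Neither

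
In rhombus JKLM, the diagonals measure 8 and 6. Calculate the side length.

Half-diagonals are 4 and 3. side = sqrt(4^2 + 3^2) = sqrt(25) = 5

5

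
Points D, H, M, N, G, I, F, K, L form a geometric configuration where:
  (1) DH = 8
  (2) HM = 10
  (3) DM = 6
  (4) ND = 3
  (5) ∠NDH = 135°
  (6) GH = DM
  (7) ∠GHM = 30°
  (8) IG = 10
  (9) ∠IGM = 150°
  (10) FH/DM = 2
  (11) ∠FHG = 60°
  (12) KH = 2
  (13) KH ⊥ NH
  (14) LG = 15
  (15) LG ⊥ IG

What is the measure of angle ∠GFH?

From the given relations: FH = 2·DM = 2·6 = 12; GH = DM = 6.
Step 1: By the law of cosines on triangle FHG: FG² = 12² + 6² − 2·12·6·cos(60°) = 108, so FG = 6·√3.
Step 2: By the inverse law of cosines on triangle GFH: cos(∠GFH) = ((6·√3)² + 12² − 6²) / (2·6·√3·12) = 216/249.42 = 0.866, so ∠GFH = 30°.

Therefore, the measure of angle ∠GFH = 30°.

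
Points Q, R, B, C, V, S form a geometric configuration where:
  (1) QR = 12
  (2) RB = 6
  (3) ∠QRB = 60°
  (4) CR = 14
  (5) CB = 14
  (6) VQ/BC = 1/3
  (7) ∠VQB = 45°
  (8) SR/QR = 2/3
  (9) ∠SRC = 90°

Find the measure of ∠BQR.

Step 1: By the law of cosines on triangle QRB: QB² = 12² + 6² − 2·12·6·cos(60°) = 108, so QB = 6·√3.
Step 2: By the inverse law of cosines on triangle BQR: cos(∠BQR) = ((6·√3)² + 12² − 6²) / (2·6·√3·12) = 216/249.42 = 0.866, so ∠BQR = 30°.

Therefore, the measure of angle ∠BQR = 30°.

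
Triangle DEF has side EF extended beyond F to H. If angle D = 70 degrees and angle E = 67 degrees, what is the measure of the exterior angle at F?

By the exterior angle theorem, an exterior angle of a triangle equals the sum of the two remote interior angles.
Exterior angle = angle D + angle E
Exterior angle = 70 + 67 = 137 degrees

137 degrees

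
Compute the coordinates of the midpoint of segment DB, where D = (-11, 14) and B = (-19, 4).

M = ((x₁ + x₂)/2, (y₁ + y₂)/2)
= ((-11 + -19)/2, (14 + 4)/2)
= (-30/2, 18/2) = (-15, 9)

(-15, 9)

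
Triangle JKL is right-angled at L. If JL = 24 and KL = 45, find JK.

In a right triangle, the square of the hypotenuse equals the sum of the squares of the two legs.
The legs are 24 and 45, so the hypotenuse = sqrt(576 + 2025) = sqrt(2601) = 51.

51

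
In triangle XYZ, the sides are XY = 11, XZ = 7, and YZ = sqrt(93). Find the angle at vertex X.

cos(X) = (11² + 7² - (sqrt(93))²) / (2 × 11 × 7) = 1/2, so X = arccos(1/2) = 60°.

60°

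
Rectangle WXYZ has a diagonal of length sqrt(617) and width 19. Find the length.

The diagonal of a rectangle forms a right triangle with the two sides.
Rearranging the Pythagorean theorem: missing side = sqrt(d^2 - known^2).
= sqrt(617 - 361) = sqrt(256) = 16.

16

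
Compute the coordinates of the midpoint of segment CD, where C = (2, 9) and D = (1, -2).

The midpoint is the point halfway along the segment.
Move half the horizontal distance: 2 + (1 - 2)/2 = 2 + -1/2 = 3/2
Move half the vertical distance: 9 + (-2 - 9)/2 = 9 + -11/2 = 7/2
Midpoint = (3/2, 7/2)

(3/2, 7/2)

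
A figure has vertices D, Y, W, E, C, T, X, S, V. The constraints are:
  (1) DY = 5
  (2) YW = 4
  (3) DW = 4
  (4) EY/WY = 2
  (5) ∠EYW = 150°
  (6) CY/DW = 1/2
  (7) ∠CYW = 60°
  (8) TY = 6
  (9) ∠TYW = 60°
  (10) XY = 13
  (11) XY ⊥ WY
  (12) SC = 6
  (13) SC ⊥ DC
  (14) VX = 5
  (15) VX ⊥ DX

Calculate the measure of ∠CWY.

From the given relations: CY = 1/2·DW = 1/2·4 = 2.
Step 1: By the law of cosines on triangle WYC: WC² = 4² + 2² − 2·4·2·cos(60°) = 12, so WC = 2·√3.
Step 2: By the inverse law of cosines on triangle CWY: cos(∠CWY) = ((2·√3)² + 4² − 2²) / (2·2·√3·4) = 24/27.71 = 0.866, so ∠CWY = 30°.

Therefore, the measure of angle ∠CWY = 30°.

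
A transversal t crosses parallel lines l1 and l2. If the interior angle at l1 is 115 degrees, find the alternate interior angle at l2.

Alternate interior angles lie on opposite sides of the transversal, between the parallel lines.
By the alternate interior angle theorem, they are equal: 115 degrees.

115 degrees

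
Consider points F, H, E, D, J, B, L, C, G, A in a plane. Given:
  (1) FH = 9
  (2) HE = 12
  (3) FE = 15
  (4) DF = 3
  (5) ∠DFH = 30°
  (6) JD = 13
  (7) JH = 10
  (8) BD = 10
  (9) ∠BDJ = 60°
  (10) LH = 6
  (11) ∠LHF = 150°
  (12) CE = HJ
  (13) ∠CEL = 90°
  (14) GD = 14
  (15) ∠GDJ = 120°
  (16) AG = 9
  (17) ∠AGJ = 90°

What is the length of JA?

Step 1: By the law of cosines on triangle JDG: JG² = 13² + 14² − 2·13·14·cos(120°) = 547, so JG ≈ 23.39.
Step 2: By the law of cosines on triangle JGA: JA² = 23.39² + 9² − 2·23.39·9·cos(90°) = 628, so JA = 2·√157.

Therefore, the length of JA = 2·√157.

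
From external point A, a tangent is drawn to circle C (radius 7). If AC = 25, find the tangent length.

tangent = √(d² - r²) = √(25² - 7²) = √(625 - 49) = √576 = 24

24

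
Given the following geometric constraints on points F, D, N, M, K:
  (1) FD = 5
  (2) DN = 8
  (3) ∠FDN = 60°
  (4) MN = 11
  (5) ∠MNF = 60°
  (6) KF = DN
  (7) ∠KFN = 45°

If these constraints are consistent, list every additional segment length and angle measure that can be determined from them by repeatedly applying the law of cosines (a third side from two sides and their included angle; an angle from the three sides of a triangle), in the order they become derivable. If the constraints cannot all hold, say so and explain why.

The constraints are consistent. Derivable facts, in order:
After 1 step:
- FN = 7
After 2 steps:
- FM = √93
- NK ≈ 5.81
- ∠DFN = 81.79°
- ∠DNF = 38.21°
After 3 steps:
- ∠FKN = 58.36°
- ∠FMN = 38.95°
- ∠FNK = 76.64°
- ∠MFN = 81.05°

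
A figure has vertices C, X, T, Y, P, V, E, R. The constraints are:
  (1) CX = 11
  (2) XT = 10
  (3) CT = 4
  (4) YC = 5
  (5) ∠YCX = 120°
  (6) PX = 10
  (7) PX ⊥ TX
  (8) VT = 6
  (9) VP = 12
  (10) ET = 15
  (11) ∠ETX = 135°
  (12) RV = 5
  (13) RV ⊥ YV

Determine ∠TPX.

Step 1: By the law of cosines on triangle PXT: PT² = 10² + 10² − 2·10·10·cos(90°) = 200, so PT = 10·√2.
Step 2: By the inverse law of cosines on triangle TPX: cos(∠TPX) = ((10·√2)² + 10² − 10²) / (2·10·√2·10) = 200/282.84 = 0.7071, so ∠TPX = 45°.

Therefore, the measure of angle ∠TPX = 45°.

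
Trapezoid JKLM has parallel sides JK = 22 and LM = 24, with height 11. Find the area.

Area = (22 + 24) * 11 / 2 = 506 / 2 = 253

253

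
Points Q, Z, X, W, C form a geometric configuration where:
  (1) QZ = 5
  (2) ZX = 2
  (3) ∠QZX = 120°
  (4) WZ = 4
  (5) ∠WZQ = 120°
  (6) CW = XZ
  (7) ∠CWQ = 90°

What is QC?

From the given relations: CW = XZ = 2.
Step 1: By the law of cosines on triangle QZW: QW² = 5² + 4² − 2·5·4·cos(120°) = 61, so QW = √61.
Step 2: By the law of cosines on triangle QWC: QC² = √61² + 2² − 2·√61·2·cos(90°) = 65, so QC = √65.

Therefore, the length of QC = √65.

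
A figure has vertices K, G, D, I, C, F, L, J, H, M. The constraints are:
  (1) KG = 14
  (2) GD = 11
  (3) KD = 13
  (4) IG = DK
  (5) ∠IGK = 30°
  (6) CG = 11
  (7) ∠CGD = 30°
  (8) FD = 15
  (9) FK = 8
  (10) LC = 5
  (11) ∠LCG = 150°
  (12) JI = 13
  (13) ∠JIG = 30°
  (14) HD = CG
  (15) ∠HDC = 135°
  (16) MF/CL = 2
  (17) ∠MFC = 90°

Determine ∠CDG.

Step 1: By the law of cosines on triangle DGC: DC² = 11² + 11² − 2·11·11·cos(30°) = 32.42, so DC ≈ 5.69.
Step 2: By the inverse law of cosines on triangle CDG: cos(∠CDG) = (5.69² + 11² − 11²) / (2·5.69·11) = 32.42/125.27 = 0.2588, so ∠CDG = 75°.

Therefore, the measure of angle ∠CDG = 75°.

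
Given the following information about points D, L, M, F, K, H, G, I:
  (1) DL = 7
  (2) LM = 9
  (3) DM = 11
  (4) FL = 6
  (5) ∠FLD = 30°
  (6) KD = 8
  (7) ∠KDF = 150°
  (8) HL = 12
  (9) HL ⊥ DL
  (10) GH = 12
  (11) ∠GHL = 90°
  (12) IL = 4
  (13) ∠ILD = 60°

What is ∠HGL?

Step 1: By the law of cosines on triangle GHL: GL² = 12² + 12² − 2·12·12·cos(90°) = 288, so GL = 12·√2.
Step 2: By the inverse law of cosines on triangle HGL: cos(∠HGL) = (12² + (12·√2)² − 12²) / (2·12·12·√2) = 288/407.29 = 0.7071, so ∠HGL = 45°.

Therefore, the measure of angle ∠HGL = 45°.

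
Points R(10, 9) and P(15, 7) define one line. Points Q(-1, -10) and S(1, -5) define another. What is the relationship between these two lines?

Slope of line 1: m1 = (7 - 9)/(15 - 10) = -2/5 = -2/5
Slope of line 2: m2 = (-5 - -10)/(1 - -1) = 5/2 = 5/2
m1 * m2 = (-2/5) * (5/2) = -1 = -1, so the lines are perpendicular.

Perpendicular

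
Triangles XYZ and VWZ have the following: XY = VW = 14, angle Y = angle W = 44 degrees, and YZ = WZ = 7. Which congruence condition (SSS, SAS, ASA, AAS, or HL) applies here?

The given information provides:
XY = VW = 14, angle Y = angle W = 44 degrees, and YZ = WZ = 7
This matches the SAS congruence theorem.
Two pairs of corresponding sides and the included angle are equal (Side-Angle-Side).

SAS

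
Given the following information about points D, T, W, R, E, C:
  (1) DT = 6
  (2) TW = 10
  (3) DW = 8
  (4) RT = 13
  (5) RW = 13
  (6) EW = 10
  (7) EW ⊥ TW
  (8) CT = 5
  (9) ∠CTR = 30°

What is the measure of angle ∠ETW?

Step 1: By the law of cosines on triangle TWE: TE² = 10² + 10² − 2·10·10·cos(90°) = 200, so TE = 10·√2.
Step 2: By the inverse law of cosines on triangle ETW: cos(∠ETW) = ((10·√2)² + 10² − 10²) / (2·10·√2·10) = 200/282.84 = 0.7071, so ∠ETW = 45°.

Therefore, the measure of angle ∠ETW = 45°.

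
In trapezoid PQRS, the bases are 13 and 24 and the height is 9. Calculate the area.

Area of a trapezoid = (base1 + base2) * height / 2
Area = (13 + 24) * 9 / 2
Area = 37 * 9 / 2
Area = 333 / 2
Area = 333/2

333/2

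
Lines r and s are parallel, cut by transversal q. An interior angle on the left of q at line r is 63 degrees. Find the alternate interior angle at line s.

Alternate interior angles are equal: 63 degrees.

63 degrees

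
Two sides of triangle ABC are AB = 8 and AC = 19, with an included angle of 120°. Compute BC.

By the law of cosines: BC^2 = AB^2 + AC^2 - 2*AB*AC*cos(A)
BC^2 = 8^2 + 19^2 - 2*8*19*cos(120°)
BC^2 = 64 + 361 - 304*(-1/2)
BC^2 = 577
BC = sqrt(577)

sqrt(577)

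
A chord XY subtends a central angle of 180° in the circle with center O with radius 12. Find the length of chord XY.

Chord length = 2r sin(θ/2)
= 2 × 12 × sin(180°/2)
= 2 × 12 × sin(90°)
= 24

24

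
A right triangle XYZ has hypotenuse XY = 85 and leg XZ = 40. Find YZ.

By the Pythagorean theorem: YZ^2 = XY^2 - XZ^2
YZ^2 = 85^2 - 40^2 = 7225 - 1600 = 5625
YZ = sqrt(5625) = 75

75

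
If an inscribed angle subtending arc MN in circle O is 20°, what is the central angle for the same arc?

The inscribed angle theorem states that a central angle is always twice any inscribed angle that subtends the same arc.
Since the inscribed angle is 20°, the central angle = 2 × 20° = 40°.

40°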